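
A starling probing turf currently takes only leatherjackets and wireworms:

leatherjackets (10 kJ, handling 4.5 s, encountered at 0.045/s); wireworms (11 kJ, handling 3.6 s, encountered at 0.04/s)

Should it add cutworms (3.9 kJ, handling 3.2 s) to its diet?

Yes

Current rate: (0.045×10 + 0.04×11)/(1 + 0.045×4.5 + 0.04×3.6) = 0.661 kJ/s.
cutworms: E/h = 3.9/3.2 = 1.219 kJ/s.
1.219 > 0.661, so adding cutworms raises the average — include it.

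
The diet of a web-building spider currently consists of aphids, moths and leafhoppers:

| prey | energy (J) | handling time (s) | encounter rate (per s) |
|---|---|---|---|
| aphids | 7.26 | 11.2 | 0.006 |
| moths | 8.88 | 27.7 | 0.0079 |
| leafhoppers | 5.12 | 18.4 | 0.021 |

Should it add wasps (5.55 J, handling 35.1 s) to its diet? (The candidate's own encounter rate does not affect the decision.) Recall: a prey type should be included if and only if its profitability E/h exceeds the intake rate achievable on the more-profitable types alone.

Yes

Intake rate on the current diet: R = (0.006×7.26 + 0.0079×8.88 + 0.021×5.12) / (1 + 0.006×11.2 + 0.0079×27.7 + 0.021×18.4) = 0.2212/1.672 = 0.1323 J/s.
Profitability of wasps: 5.55/35.1 = 0.1581 J/s.
0.1581 > 0.1323, so adding wasps raises the average — include it.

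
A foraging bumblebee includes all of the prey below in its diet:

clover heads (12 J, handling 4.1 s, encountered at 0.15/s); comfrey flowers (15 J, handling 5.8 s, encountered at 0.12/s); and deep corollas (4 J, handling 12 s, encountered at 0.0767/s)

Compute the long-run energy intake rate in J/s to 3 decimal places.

1.209 J/s

R = (0.15×12 + 0.12×15 + 0.0767×4) / (1 + 0.15×4.1 + 0.12×5.8 + 0.0767×12) = 3.907/3.231 = 1.209 J/s.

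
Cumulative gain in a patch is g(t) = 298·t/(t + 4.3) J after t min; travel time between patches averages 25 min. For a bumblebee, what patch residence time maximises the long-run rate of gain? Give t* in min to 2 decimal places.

10.37 min

By the marginal value theorem, leave when the instantaneous gain rate g'(t) equals the habitat-wide average g(t)/(T + t).
g'(t) = 298·4.3/(t + 4.3)². Setting 298·4.3/(t+4.3)² = 298t/[(t+4.3)(25+t)] gives 4.3(25+t) = t(t+4.3), so t² = 4.3×25 = 107.5.
t* = √107.5 = 10.37 min.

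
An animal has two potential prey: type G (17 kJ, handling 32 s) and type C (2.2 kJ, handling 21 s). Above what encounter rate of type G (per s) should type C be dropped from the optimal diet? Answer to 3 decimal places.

Drop type C once their profitability E₂/h₂ falls below the rate achievable on type G alone: E₂/h₂ = λE₁/(1 + λh₁).
Solve for λ: λE₁h₂ = E₂(1 + λh₁) → λ(E₁h₂ − E₂h₁) = E₂ → λ = E₂/(E₁h₂ − E₂h₁).
λ = 2.2/(17×21 − 2.2×32) = 2.2/286.6 = 0.007676 per s.

0.008 per s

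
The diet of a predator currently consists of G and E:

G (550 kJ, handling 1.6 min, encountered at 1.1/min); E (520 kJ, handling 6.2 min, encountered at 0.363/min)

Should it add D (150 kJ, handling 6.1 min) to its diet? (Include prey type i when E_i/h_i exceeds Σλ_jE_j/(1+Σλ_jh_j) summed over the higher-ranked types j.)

Current rate: (1.1×550 + 0.363×520)/(1 + 1.1×1.6 + 0.363×6.2) = 158.4 kJ/min.
Profitability of D: 150/6.1 = 24.59 kJ/min.
24.59 < 158.4, so adding D would lower the average — exclude it.

No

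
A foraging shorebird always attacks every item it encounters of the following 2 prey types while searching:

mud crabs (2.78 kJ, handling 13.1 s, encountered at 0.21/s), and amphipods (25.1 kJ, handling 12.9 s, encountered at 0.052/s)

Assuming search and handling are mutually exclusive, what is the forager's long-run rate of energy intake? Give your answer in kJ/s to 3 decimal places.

0.427 kJ/s

Energy encountered per unit search time: 0.21×2.78 + 0.052×25.1 = 1.889 kJ/s.
Handling time per unit search time: 0.21×13.1 + 0.052×12.9 = 3.422.
Rate = 1.889/(1 + 3.422) = 0.4272 kJ/s.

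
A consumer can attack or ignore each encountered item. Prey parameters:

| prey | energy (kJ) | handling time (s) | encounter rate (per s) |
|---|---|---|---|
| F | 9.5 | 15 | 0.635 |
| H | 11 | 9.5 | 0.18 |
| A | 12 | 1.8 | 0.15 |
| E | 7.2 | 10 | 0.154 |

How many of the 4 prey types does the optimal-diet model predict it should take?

1

Rank by E/h (kJ/s): A 6.67, H 1.16, E 0.72, F 0.633. Include each in turn until the next type's E/h falls below the running intake rate.
Rate on top 1: 1.417. H: 1.16 < 1.417 → exclude; stop.
Optimal diet: A — 1 of 4 types.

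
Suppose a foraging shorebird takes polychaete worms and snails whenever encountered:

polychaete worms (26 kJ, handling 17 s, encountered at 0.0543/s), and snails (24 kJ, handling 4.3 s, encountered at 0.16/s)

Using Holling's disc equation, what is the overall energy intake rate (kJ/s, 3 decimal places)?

2.011 kJ/s

Energy encountered per unit search time: 0.0543×26 + 0.16×24 = 5.252 kJ/s.
Handling time per unit search time: 0.0543×17 + 0.16×4.3 = 1.611.
Rate = 5.252/(1 + 1.611) = 2.011 kJ/s.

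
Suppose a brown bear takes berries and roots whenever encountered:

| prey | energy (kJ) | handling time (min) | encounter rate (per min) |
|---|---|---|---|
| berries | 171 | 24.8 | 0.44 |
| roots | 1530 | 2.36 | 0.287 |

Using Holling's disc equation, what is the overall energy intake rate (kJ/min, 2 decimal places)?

40.86 kJ/min

R = (0.44×171 + 0.287×1530) / (1 + 0.44×24.8 + 0.287×2.36) = 514.3/12.59 = 40.86 kJ/min.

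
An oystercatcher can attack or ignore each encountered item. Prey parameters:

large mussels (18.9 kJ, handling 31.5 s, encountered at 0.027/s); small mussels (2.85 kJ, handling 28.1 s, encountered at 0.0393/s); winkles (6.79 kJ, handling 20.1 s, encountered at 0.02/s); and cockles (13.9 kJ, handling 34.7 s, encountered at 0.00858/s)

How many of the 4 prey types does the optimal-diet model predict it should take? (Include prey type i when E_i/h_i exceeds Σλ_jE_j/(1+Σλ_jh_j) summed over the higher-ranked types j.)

3

Profitabilities (E/h, kJ/s): large mussels 0.6, cockles 0.401, winkles 0.338, small mussels 0.101. Add prey in this order while the next type's profitability exceeds the intake rate on those already taken.
Rate on top 1: 0.2758. cockles: 0.401 > 0.2758 → include.
Rate on top 2: 0.2931. winkles: 0.338 > 0.2931 → include.
Rate on top 3: 0.3001. small mussels: 0.101 < 0.3001 → exclude; stop.
Optimal diet: large mussels, cockles, winkles — 3 of 4 types.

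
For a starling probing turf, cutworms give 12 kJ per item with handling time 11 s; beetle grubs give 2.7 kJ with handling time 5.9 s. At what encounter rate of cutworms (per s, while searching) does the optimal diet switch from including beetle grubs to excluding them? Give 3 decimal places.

0.066 per s

The zero-one rule: include beetle grubs iff E₂/h₂ > λE₁/(1+λh₁). Equality gives the switch point.
λE₁h₂ = E₂ + λE₂h₁ ⇒ λ = E₂/(E₁h₂ − E₂h₁) = 2.7/(70.8 − 29.7) = 0.06569 per s.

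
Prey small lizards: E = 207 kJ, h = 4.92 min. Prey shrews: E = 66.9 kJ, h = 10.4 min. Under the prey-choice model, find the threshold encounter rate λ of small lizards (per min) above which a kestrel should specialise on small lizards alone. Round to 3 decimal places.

0.037 per min

At the threshold, the rate on small lizards alone equals the profitability of shrews: λ·207/(1 + λ·4.92) = 66.9/10.4 = 6.433.
Rearranging, λ(207 − 6.433×4.92) = 6.433, so λ = 6.433/175.4 = 0.03668 per min.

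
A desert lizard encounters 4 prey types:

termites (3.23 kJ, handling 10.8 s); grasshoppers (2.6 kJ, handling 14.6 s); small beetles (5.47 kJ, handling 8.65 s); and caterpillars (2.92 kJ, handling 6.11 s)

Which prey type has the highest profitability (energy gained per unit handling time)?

Profitability E/h (kJ/s): termites = 3.23/10.8 = 0.299, grasshoppers = 2.6/14.6 = 0.178, small beetles = 5.47/8.65 = 0.632, caterpillars = 2.92/6.11 = 0.478.
Ranked: small beetles > caterpillars > termites > grasshoppers.

small beetles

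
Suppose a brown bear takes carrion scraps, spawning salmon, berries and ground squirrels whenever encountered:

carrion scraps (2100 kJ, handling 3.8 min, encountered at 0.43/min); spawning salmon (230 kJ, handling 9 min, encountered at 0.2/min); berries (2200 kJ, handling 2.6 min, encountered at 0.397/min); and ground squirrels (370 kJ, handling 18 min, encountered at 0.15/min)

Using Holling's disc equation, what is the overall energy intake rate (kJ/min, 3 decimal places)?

R = Σλ_iE_i / (1 + Σλ_ih_i)
Numerator: 0.43×2100 + 0.2×230 + 0.397×2200 + 0.15×370 = 1878
Denominator: 1 + 0.43×3.8 + 0.2×9 + 0.397×2.6 + 0.15×18 = 8.166
R = 1878/8.166 = 230 kJ/min

229.960 kJ/min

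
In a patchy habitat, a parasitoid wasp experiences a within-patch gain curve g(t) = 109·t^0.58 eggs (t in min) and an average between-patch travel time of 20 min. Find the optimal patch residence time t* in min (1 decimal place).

By the marginal value theorem, leave when the instantaneous gain rate g'(t) equals the habitat-wide average g(t)/(T + t).
g'(t) = 0.58·109·t^-0.42. Setting 0.58·109·t^-0.42 = 109·t^0.58/(20+t) gives 0.58(20+t) = t, so 0.42·t = 0.58×20.
t* = 0.58×20/0.42 = 27.62 min.

27.6 min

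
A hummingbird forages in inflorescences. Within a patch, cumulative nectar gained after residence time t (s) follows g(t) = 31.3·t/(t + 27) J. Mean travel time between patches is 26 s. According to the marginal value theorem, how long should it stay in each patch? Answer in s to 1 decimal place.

26.5 s

Optimal t* satisfies g'(t*) = g(t*)/(T + t*).
g'(t) = 31.3·27/(t + 27)². Setting 31.3·27/(t+27)² = 31.3t/[(t+27)(26+t)] gives 27(26+t) = t(t+27), so t² = 27×26 = 702.
t* = √702 = 26.5 s.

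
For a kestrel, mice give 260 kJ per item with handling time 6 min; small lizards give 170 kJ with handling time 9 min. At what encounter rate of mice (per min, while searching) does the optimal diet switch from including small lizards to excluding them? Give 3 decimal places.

0.129 per min

At the threshold, the rate on mice alone equals the profitability of small lizards: λ·260/(1 + λ·6) = 170/9 = 18.89.
Rearranging, λ(260 − 18.89×6) = 18.89, so λ = 18.89/146.7 = 0.1288 per min.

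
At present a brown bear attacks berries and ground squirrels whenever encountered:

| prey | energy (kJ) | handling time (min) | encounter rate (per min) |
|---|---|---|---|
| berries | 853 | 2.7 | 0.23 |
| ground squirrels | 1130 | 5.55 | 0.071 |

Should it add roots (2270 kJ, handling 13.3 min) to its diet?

Current rate: (0.23×853 + 0.071×1130)/(1 + 0.23×2.7 + 0.071×5.55) = 137.2 kJ/min.
Profitability of roots: 2270/13.3 = 170.7 kJ/min.
Since 170.7 > R, including roots increases the long-run rate.

Yes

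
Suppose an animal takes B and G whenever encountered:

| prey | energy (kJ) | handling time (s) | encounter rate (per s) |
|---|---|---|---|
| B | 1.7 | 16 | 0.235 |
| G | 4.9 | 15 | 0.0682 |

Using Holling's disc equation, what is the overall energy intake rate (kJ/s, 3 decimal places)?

0.127 kJ/s

R = (0.235×1.7 + 0.0682×4.9) / (1 + 0.235×16 + 0.0682×15) = 0.7337/5.783 = 0.1269 kJ/s.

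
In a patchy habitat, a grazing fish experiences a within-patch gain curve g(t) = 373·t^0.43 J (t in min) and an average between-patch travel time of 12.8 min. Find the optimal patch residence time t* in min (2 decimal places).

9.66 min

By the marginal value theorem, leave when the instantaneous gain rate g'(t) equals the habitat-wide average g(t)/(T + t).
g'(t) = 0.43·373·t^-0.57. Setting 0.43·373·t^-0.57 = 373·t^0.43/(12.8+t) gives 0.43(12.8+t) = t, so 0.57·t = 0.43×12.8.
t* = 0.43×12.8/0.57 = 9.656 min.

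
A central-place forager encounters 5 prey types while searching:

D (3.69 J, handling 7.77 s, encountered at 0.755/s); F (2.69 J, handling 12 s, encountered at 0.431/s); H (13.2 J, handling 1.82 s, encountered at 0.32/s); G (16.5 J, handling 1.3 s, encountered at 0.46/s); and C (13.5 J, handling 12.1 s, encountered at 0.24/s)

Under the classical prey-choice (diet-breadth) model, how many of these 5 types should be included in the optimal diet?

2

Rank by E/h (J/s): G 12.7, H 7.25, C 1.12, D 0.475, F 0.224. Include each in turn until the next type's E/h falls below the running intake rate.
Rate on top 1: 4.75. H: 7.25 > 4.75 → include.
Rate on top 2: 5.418. C: 1.12 < 5.418 → exclude; stop.
Optimal diet: G, H — 2 of 5 types.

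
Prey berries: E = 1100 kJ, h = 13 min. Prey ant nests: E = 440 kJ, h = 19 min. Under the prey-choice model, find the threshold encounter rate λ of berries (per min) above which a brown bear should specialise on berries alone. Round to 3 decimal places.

0.029 per min

The zero-one rule: include ant nests iff E₂/h₂ > λE₁/(1+λh₁). Equality gives the switch point.
λE₁h₂ = E₂ + λE₂h₁ ⇒ λ = E₂/(E₁h₂ − E₂h₁) = 440/(2.09e+04 − 5720) = 0.02899 per min.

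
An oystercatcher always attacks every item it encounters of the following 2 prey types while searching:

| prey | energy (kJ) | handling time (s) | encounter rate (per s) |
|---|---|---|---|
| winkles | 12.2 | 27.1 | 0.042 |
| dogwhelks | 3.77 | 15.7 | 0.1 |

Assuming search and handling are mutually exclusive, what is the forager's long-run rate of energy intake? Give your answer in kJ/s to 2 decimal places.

Energy encountered per unit search time: 0.042×12.2 + 0.1×3.77 = 0.8894 kJ/s.
Handling time per unit search time: 0.042×27.1 + 0.1×15.7 = 2.708.
Rate = 0.8894/(1 + 2.708) = 0.2398 kJ/s.

0.24 kJ/s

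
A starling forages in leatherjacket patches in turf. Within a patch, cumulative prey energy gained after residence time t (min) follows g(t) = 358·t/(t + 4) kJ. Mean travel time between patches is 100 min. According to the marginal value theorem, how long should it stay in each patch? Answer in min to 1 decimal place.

20.0 min

Maximise g(t)/(T+t): set derivative to zero → g'(t)(T+t) = g(t).
g'(t) = 358·4/(t + 4)². Setting 358·4/(t+4)² = 358t/[(t+4)(100+t)] gives 4(100+t) = t(t+4), so t² = 4×100 = 400.
t* = √400 = 20 min.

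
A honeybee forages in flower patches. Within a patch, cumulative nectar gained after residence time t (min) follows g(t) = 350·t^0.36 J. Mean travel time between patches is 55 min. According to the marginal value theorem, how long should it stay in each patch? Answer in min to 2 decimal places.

Optimal t* satisfies g'(t*) = g(t*)/(T + t*).
g'(t) = 0.36·350·t^-0.64. Setting 0.36·350·t^-0.64 = 350·t^0.36/(55+t) gives 0.36(55+t) = t, so 0.64·t = 0.36×55.
t* = 0.36×55/0.64 = 30.94 min.

30.94 min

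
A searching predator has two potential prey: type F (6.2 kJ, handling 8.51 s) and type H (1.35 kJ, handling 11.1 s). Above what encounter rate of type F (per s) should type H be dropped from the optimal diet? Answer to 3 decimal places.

0.024 per s

The zero-one rule: include type H iff E₂/h₂ > λE₁/(1+λh₁). Equality gives the switch point.
λE₁h₂ = E₂ + λE₂h₁ ⇒ λ = E₂/(E₁h₂ − E₂h₁) = 1.35/(68.82 − 11.49) = 0.02355 per s.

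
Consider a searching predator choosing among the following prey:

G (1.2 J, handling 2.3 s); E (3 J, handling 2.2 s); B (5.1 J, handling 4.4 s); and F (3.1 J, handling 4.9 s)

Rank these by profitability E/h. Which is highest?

In descending order of E/h:
E: 3/2.2 = 1.36 J/s
B: 5.1/4.4 = 1.16 J/s
F: 3.1/4.9 = 0.633 J/s
G: 1.2/2.3 = 0.522 J/s

E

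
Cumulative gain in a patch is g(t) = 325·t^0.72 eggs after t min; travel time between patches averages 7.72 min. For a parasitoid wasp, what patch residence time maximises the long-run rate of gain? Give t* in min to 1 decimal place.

Optimal t* satisfies g'(t*) = g(t*)/(T + t*).
g'(t) = 0.72·325·t^-0.28. Setting 0.72·325·t^-0.28 = 325·t^0.72/(7.72+t) gives 0.72(7.72+t) = t, so 0.28·t = 0.72×7.72.
t* = 0.72×7.72/0.28 = 19.85 min.

19.9 min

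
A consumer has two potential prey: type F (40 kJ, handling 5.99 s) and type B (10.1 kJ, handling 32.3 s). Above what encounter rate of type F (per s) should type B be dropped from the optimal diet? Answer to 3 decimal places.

Drop type B once their profitability E₂/h₂ falls below the rate achievable on type F alone: E₂/h₂ = λE₁/(1 + λh₁).
Solve for λ: λE₁h₂ = E₂(1 + λh₁) → λ(E₁h₂ − E₂h₁) = E₂ → λ = E₂/(E₁h₂ − E₂h₁).
λ = 10.1/(40×32.3 − 10.1×5.99) = 10.1/1232 = 0.008201 per s.

0.008 per s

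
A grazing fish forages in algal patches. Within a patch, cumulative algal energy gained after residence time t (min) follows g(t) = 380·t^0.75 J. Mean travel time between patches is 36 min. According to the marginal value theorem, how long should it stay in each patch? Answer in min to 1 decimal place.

108.0 min

Optimal t* satisfies g'(t*) = g(t*)/(T + t*).
g'(t) = 0.75·380·t^-0.25. Setting 0.75·380·t^-0.25 = 380·t^0.75/(36+t) gives 0.75(36+t) = t, so 0.25·t = 0.75×36.
t* = 0.75×36/0.25 = 108 min.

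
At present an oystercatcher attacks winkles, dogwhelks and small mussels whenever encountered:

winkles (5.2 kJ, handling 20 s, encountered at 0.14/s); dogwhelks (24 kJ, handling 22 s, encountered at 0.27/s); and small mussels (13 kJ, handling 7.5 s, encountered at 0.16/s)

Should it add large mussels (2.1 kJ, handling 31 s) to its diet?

On winkles, dogwhelks and small mussels alone, R = ΣλE/(1+Σλh) = 9.288/10.94 = 0.849 kJ/s.
Profitability of large mussels: 2.1/31 = 0.06774 kJ/s.
0.06774 < 0.849, so adding large mussels would lower the average — exclude it.

No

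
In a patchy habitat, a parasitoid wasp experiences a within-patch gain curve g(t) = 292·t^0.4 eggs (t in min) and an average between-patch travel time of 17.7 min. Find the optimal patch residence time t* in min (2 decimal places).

11.80 min

By the marginal value theorem, leave when the instantaneous gain rate g'(t) equals the habitat-wide average g(t)/(T + t).
g'(t) = 0.4·292·t^-0.6. Setting 0.4·292·t^-0.6 = 292·t^0.4/(17.7+t) gives 0.4(17.7+t) = t, so 0.60·t = 0.4×17.7.
t* = 0.4×17.7/0.60 = 11.8 min.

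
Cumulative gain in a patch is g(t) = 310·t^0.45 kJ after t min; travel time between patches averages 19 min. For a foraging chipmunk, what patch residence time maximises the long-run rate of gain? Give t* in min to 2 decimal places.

15.55 min

By the marginal value theorem, leave when the instantaneous gain rate g'(t) equals the habitat-wide average g(t)/(T + t).
g'(t) = 0.45·310·t^-0.55. Setting 0.45·310·t^-0.55 = 310·t^0.45/(19+t) gives 0.45(19+t) = t, so 0.55·t = 0.45×19.
t* = 0.45×19/0.55 = 15.55 min.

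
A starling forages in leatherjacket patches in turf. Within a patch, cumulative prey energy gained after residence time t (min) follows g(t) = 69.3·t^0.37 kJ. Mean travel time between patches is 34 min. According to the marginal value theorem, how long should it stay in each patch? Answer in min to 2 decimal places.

Maximise g(t)/(T+t): set derivative to zero → g'(t)(T+t) = g(t).
g'(t) = 0.37·69.3·t^-0.63. Setting 0.37·69.3·t^-0.63 = 69.3·t^0.37/(34+t) gives 0.37(34+t) = t, so 0.63·t = 0.37×34.
t* = 0.37×34/0.63 = 19.97 min.

19.97 min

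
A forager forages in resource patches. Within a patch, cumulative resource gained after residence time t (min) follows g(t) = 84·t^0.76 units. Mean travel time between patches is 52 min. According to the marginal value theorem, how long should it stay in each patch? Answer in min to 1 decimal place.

Optimal t* satisfies g'(t*) = g(t*)/(T + t*).
g'(t) = 0.76·84·t^-0.24. Setting 0.76·84·t^-0.24 = 84·t^0.76/(52+t) gives 0.76(52+t) = t, so 0.24·t = 0.76×52.
t* = 0.76×52/0.24 = 164.7 min.

164.7 min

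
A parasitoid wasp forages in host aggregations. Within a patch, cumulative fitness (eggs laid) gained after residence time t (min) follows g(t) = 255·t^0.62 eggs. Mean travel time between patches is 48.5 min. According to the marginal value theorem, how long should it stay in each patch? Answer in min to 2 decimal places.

79.13 min

Maximise g(t)/(T+t): set derivative to zero → g'(t)(T+t) = g(t).
g'(t) = 0.62·255·t^-0.38. Setting 0.62·255·t^-0.38 = 255·t^0.62/(48.5+t) gives 0.62(48.5+t) = t, so 0.38·t = 0.62×48.5.
t* = 0.62×48.5/0.38 = 79.13 min.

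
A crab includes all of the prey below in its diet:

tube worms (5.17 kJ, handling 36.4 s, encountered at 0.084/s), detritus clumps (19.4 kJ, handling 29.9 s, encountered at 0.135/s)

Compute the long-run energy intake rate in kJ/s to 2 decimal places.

Energy encountered per unit search time: 0.084×5.17 + 0.135×19.4 = 3.053 kJ/s.
Handling time per unit search time: 0.084×36.4 + 0.135×29.9 = 7.094.
Rate = 3.053/(1 + 7.094) = 0.3772 kJ/s.

0.38 kJ/s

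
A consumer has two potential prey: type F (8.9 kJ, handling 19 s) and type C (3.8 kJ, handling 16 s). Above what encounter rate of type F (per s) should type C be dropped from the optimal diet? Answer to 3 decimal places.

At the threshold, the rate on type F alone equals the profitability of type C: λ·8.9/(1 + λ·19) = 3.8/16 = 0.2375.
Rearranging, λ(8.9 − 0.2375×19) = 0.2375, so λ = 0.2375/4.388 = 0.05413 per s.

0.054 per s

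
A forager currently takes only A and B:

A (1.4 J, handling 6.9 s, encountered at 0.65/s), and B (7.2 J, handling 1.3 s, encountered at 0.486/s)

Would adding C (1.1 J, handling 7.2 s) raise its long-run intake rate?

On A and B alone, R = ΣλE/(1+Σλh) = 4.409/6.117 = 0.7208 J/s.
C: E/h = 1.1/7.2 = 0.1528 J/s.
0.1528 < 0.7208, so adding C would lower the average — exclude it.

No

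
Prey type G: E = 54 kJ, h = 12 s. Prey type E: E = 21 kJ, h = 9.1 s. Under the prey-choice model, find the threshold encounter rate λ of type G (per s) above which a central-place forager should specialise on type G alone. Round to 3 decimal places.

At the threshold, the rate on type G alone equals the profitability of type E: λ·54/(1 + λ·12) = 21/9.1 = 2.308.
Rearranging, λ(54 − 2.308×12) = 2.308, so λ = 2.308/26.31 = 0.08772 per s.

0.088 per s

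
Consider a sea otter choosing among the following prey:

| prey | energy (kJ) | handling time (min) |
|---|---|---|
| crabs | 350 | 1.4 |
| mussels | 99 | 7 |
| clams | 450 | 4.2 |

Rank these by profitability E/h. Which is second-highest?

In descending order of E/h:
crabs: 350/1.4 = 250 kJ/min
clams: 450/4.2 = 107 kJ/min
mussels: 99/7 = 14.1 kJ/min

clams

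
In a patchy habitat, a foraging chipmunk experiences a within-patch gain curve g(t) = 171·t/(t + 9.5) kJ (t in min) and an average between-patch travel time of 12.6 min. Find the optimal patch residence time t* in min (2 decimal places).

10.94 min

Maximise g(t)/(T+t): set derivative to zero → g'(t)(T+t) = g(t).
g'(t) = 171·9.5/(t + 9.5)². Setting 171·9.5/(t+9.5)² = 171t/[(t+9.5)(12.6+t)] gives 9.5(12.6+t) = t(t+9.5), so t² = 9.5×12.6 = 119.7.
t* = √119.7 = 10.94 min.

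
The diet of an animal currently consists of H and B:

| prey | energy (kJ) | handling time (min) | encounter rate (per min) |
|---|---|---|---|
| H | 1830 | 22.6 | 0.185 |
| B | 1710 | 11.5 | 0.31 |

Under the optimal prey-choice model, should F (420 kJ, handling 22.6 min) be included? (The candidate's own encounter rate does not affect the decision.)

Intake rate on the current diet: R = (0.185×1830 + 0.31×1710) / (1 + 0.185×22.6 + 0.31×11.5) = 868.7/8.746 = 99.32 kJ/min.
Profitability of F: 420/22.6 = 18.58 kJ/min.
Since 18.58 < R, time spent handling F is better spent searching.

No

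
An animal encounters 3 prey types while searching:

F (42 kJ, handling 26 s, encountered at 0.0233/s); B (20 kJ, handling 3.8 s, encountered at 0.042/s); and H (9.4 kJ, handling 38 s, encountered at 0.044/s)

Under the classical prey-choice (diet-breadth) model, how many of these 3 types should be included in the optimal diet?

E/h in descending order: B 5.26, F 1.62, H 0.247 kJ/s. The optimal diet is the largest prefix of this list for which every included type satisfies E_i/h_i > R on the types above it.
Rate on top 1: 0.7244. F: 1.62 > 0.7244 → include.
Rate on top 2: 1.03. H: 0.247 < 1.03 → exclude; stop.
Optimal diet: B, F — 2 of 3 types.

2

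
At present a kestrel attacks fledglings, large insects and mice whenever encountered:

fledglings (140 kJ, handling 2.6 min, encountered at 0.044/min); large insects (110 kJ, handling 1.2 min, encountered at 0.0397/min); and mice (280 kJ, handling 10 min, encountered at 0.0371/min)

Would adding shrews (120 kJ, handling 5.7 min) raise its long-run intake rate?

Yes

On fledglings, large insects and mice alone, R = ΣλE/(1+Σλh) = 20.91/1.533 = 13.64 kJ/min.
Profitability of shrews: 120/5.7 = 21.05 kJ/min.
21.05 > 13.64, so adding shrews raises the average — include it.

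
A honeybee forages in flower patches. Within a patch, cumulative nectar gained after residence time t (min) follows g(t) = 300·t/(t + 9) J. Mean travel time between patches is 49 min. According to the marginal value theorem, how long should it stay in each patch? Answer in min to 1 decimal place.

By the marginal value theorem, leave when the instantaneous gain rate g'(t) equals the habitat-wide average g(t)/(T + t).
g'(t) = 300·9/(t + 9)². Setting 300·9/(t+9)² = 300t/[(t+9)(49+t)] gives 9(49+t) = t(t+9), so t² = 9×49 = 441.
t* = √441 = 21 min.

21.0 min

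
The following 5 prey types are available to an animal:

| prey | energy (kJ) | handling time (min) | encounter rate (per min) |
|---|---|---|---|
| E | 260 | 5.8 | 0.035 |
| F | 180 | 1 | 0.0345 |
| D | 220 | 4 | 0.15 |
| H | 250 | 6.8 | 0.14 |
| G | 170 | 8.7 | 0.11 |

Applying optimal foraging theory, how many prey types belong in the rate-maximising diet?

4

Rank by E/h (kJ/min): F 180, D 55, E 44.8, H 36.8, G 19.5. Include each in turn until the next type's E/h falls below the running intake rate.
Rate on top 1: 6.003. D: 55 > 6.003 → include.
Rate on top 2: 23.99. E: 44.8 > 23.99 → include.
Rate on top 3: 26.29. H: 36.8 > 26.29 → include.
Rate on top 4: 29.87. G: 19.5 < 29.87 → exclude; stop.
Optimal diet: F, D, E, H — 4 of 5 types.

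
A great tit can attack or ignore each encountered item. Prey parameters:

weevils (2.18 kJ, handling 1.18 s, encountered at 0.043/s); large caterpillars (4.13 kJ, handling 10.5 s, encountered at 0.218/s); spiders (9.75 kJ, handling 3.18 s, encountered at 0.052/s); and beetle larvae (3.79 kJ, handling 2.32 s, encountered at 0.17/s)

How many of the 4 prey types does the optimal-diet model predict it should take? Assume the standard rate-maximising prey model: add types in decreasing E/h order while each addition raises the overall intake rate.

3

Rank by E/h (kJ/s): spiders 3.07, weevils 1.85, beetle larvae 1.63, large caterpillars 0.393. Include each in turn until the next type's E/h falls below the running intake rate.
Rate on top 1: 0.4351. weevils: 1.85 > 0.4351 → include.
Rate on top 2: 0.494. beetle larvae: 1.63 > 0.494 → include.
Rate on top 3: 0.7731. large caterpillars: 0.393 < 0.7731 → exclude; stop.
Optimal diet: spiders, weevils, beetle larvae — 3 of 4 types.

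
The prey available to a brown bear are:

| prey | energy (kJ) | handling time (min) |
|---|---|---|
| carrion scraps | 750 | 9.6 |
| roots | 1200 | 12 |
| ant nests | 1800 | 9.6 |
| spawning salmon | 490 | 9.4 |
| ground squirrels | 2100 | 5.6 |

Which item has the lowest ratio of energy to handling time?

spawning salmon

In descending order of E/h:
ground squirrels: 2100/5.6 = 375 kJ/min
ant nests: 1800/9.6 = 188 kJ/min
roots: 1200/12 = 100 kJ/min
carrion scraps: 750/9.6 = 78.1 kJ/min
spawning salmon: 490/9.4 = 52.1 kJ/min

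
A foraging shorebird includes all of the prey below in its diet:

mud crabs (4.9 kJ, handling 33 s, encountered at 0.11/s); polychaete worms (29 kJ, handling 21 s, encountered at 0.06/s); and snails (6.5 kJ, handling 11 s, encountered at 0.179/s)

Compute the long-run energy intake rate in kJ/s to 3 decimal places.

0.438 kJ/s

R = (0.11×4.9 + 0.06×29 + 0.179×6.5) / (1 + 0.11×33 + 0.06×21 + 0.179×11) = 3.442/7.859 = 0.438 kJ/s.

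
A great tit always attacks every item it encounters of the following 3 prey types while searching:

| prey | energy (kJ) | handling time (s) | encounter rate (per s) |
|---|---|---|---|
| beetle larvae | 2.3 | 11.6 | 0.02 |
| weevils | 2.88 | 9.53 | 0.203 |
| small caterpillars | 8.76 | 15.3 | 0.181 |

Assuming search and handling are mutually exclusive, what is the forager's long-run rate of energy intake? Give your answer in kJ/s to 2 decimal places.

Energy encountered per unit search time: 0.02×2.3 + 0.203×2.88 + 0.181×8.76 = 2.216 kJ/s.
Handling time per unit search time: 0.02×11.6 + 0.203×9.53 + 0.181×15.3 = 4.936.
Rate = 2.216/(1 + 4.936) = 0.3734 kJ/s.

0.37 kJ/s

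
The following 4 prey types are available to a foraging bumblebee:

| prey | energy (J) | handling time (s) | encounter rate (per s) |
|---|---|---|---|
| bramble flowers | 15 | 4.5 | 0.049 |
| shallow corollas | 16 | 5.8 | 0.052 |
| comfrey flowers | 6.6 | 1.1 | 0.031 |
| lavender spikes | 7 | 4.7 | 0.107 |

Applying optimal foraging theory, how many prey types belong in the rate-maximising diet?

Profitabilities (E/h, J/s): comfrey flowers 6, bramble flowers 3.33, shallow corollas 2.76, lavender spikes 1.49. Add prey in this order while the next type's profitability exceeds the intake rate on those already taken.
Rate on top 1: 0.1979. bramble flowers: 3.33 > 0.1979 → include.
Rate on top 2: 0.7489. shallow corollas: 2.76 > 0.7489 → include.
Rate on top 3: 1.138. lavender spikes: 1.49 > 1.138 → include.
Optimal diet: comfrey flowers, bramble flowers, shallow corollas, lavender spikes — 4 of 4 types.

4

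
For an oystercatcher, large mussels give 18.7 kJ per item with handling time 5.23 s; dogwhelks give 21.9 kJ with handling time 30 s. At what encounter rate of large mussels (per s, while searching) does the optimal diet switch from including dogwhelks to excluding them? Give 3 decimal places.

0.049 per s

Drop dogwhelks once their profitability E₂/h₂ falls below the rate achievable on large mussels alone: E₂/h₂ = λE₁/(1 + λh₁).
Solve for λ: λE₁h₂ = E₂(1 + λh₁) → λ(E₁h₂ − E₂h₁) = E₂ → λ = E₂/(E₁h₂ − E₂h₁).
λ = 21.9/(18.7×30 − 21.9×5.23) = 21.9/446.5 = 0.04905 per s.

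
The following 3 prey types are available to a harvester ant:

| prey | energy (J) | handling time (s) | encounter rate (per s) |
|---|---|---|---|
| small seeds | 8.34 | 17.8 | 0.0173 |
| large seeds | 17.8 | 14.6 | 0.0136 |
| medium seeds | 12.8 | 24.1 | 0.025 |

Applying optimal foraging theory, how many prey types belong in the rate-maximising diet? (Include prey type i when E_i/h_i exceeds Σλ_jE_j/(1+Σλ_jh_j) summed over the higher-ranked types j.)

Rank by E/h (J/s): large seeds 1.22, medium seeds 0.531, small seeds 0.469. Include each in turn until the next type's E/h falls below the running intake rate.
Rate on top 1: 0.202. medium seeds: 0.531 > 0.202 → include.
Rate on top 2: 0.3121. small seeds: 0.469 > 0.3121 → include.
Optimal diet: large seeds, medium seeds, small seeds — 3 of 3 types.

3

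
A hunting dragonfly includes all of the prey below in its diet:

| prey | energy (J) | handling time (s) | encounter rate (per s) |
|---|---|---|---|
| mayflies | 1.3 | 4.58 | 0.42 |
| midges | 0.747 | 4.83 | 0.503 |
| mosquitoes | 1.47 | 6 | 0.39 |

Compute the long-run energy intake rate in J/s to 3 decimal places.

0.194 J/s

Energy encountered per unit search time: 0.42×1.3 + 0.503×0.747 + 0.39×1.47 = 1.495 J/s.
Handling time per unit search time: 0.42×4.58 + 0.503×4.83 + 0.39×6 = 6.693.
Rate = 1.495/(1 + 6.693) = 0.1943 J/s.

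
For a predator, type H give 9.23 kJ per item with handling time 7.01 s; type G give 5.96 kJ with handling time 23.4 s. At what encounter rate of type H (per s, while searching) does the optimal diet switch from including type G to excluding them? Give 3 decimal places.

Drop type G once their profitability E₂/h₂ falls below the rate achievable on type H alone: E₂/h₂ = λE₁/(1 + λh₁).
Solve for λ: λE₁h₂ = E₂(1 + λh₁) → λ(E₁h₂ − E₂h₁) = E₂ → λ = E₂/(E₁h₂ − E₂h₁).
λ = 5.96/(9.23×23.4 − 5.96×7.01) = 5.96/174.2 = 0.03421 per s.

0.034 per s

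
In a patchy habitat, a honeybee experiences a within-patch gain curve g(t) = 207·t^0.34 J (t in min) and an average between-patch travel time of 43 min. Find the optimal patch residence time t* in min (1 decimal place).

22.2 min

Maximise g(t)/(T+t): set derivative to zero → g'(t)(T+t) = g(t).
g'(t) = 0.34·207·t^-0.66. Setting 0.34·207·t^-0.66 = 207·t^0.34/(43+t) gives 0.34(43+t) = t, so 0.66·t = 0.34×43.
t* = 0.34×43/0.66 = 22.15 min.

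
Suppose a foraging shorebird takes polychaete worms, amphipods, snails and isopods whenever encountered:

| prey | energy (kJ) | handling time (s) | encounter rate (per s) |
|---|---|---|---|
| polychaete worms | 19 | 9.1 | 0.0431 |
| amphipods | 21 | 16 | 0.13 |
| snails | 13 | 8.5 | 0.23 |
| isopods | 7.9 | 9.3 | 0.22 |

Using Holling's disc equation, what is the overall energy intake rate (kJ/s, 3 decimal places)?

1.108 kJ/s

Energy encountered per unit search time: 0.0431×19 + 0.13×21 + 0.23×13 + 0.22×7.9 = 8.277 kJ/s.
Handling time per unit search time: 0.0431×9.1 + 0.13×16 + 0.23×8.5 + 0.22×9.3 = 6.473.
Rate = 8.277/(1 + 6.473) = 1.108 kJ/s.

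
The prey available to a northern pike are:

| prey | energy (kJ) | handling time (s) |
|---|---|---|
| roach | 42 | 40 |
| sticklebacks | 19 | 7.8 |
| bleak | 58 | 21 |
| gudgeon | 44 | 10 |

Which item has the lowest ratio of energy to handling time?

Profitability E/h (kJ/s): roach = 42/40 = 1.05, sticklebacks = 19/7.8 = 2.44, bleak = 58/21 = 2.76, gudgeon = 44/10 = 4.4.
Ranked: gudgeon > bleak > sticklebacks > roach.

roach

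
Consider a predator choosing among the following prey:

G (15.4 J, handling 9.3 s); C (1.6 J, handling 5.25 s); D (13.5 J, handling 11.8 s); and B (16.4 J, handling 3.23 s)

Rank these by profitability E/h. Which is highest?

B

In descending order of E/h:
B: 16.4/3.23 = 5.08 J/s
G: 15.4/9.3 = 1.66 J/s
D: 13.5/11.8 = 1.14 J/s
C: 1.6/5.25 = 0.305 J/s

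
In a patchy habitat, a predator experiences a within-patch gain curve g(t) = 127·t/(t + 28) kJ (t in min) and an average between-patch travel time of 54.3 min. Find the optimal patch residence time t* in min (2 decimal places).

38.99 min

By the marginal value theorem, leave when the instantaneous gain rate g'(t) equals the habitat-wide average g(t)/(T + t).
g'(t) = 127·28/(t + 28)². Setting 127·28/(t+28)² = 127t/[(t+28)(54.3+t)] gives 28(54.3+t) = t(t+28), so t² = 28×54.3 = 1520.
t* = √1520 = 38.99 min.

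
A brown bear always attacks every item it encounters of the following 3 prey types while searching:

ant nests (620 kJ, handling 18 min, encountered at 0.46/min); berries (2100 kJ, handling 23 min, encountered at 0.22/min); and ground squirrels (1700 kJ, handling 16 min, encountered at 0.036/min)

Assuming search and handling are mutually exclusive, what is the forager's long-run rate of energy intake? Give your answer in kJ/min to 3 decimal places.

54.197 kJ/min

Energy encountered per unit search time: 0.46×620 + 0.22×2100 + 0.036×1700 = 808.4 kJ/min.
Handling time per unit search time: 0.46×18 + 0.22×23 + 0.036×16 = 13.92.
Rate = 808.4/(1 + 13.92) = 54.2 kJ/min.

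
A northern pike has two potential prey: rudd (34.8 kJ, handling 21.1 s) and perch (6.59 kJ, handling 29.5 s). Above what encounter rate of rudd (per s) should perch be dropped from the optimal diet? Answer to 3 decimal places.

0.007 per s

The zero-one rule: include perch iff E₂/h₂ > λE₁/(1+λh₁). Equality gives the switch point.
λE₁h₂ = E₂ + λE₂h₁ ⇒ λ = E₂/(E₁h₂ − E₂h₁) = 6.59/(1027 − 139) = 0.007425 per s.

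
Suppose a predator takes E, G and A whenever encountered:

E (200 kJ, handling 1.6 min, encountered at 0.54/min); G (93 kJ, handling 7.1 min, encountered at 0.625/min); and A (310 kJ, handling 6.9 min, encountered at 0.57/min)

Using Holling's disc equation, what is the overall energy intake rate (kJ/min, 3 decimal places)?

Energy encountered per unit search time: 0.54×200 + 0.625×93 + 0.57×310 = 342.8 kJ/min.
Handling time per unit search time: 0.54×1.6 + 0.625×7.1 + 0.57×6.9 = 9.235.
Rate = 342.8/(1 + 9.235) = 33.5 kJ/min.

33.497 kJ/min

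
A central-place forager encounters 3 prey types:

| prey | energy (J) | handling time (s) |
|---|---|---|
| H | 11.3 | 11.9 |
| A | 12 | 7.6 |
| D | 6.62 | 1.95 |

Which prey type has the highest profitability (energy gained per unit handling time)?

In descending order of E/h:
D: 6.62/1.95 = 3.39 J/s
A: 12/7.6 = 1.58 J/s
H: 11.3/11.9 = 0.95 J/s

D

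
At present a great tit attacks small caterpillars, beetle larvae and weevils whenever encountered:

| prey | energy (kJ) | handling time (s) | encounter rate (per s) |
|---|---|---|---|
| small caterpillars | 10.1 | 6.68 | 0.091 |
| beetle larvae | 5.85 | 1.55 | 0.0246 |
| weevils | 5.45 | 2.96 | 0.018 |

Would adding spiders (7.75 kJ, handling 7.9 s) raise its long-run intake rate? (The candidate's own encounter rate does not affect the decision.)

Intake rate on the current diet: R = (0.091×10.1 + 0.0246×5.85 + 0.018×5.45) / (1 + 0.091×6.68 + 0.0246×1.55 + 0.018×2.96) = 1.161/1.699 = 0.6833 kJ/s.
Profitability of spiders: 7.75/7.9 = 0.981 kJ/s.
Since 0.981 > R, including spiders increases the long-run rate.

Yes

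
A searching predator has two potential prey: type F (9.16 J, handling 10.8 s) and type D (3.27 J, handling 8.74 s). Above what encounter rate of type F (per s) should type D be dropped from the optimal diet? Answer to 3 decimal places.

0.073 per s

At the threshold, the rate on type F alone equals the profitability of type D: λ·9.16/(1 + λ·10.8) = 3.27/8.74 = 0.3741.
Rearranging, λ(9.16 − 0.3741×10.8) = 0.3741, so λ = 0.3741/5.119 = 0.07309 per s.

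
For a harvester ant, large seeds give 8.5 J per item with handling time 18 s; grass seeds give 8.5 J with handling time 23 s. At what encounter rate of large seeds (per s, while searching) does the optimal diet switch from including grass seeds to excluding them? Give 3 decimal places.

0.200 per s

Drop grass seeds once their profitability E₂/h₂ falls below the rate achievable on large seeds alone: E₂/h₂ = λE₁/(1 + λh₁).
Solve for λ: λE₁h₂ = E₂(1 + λh₁) → λ(E₁h₂ − E₂h₁) = E₂ → λ = E₂/(E₁h₂ − E₂h₁).
λ = 8.5/(8.5×23 − 8.5×18) = 8.5/42.5 = 0.2 per s.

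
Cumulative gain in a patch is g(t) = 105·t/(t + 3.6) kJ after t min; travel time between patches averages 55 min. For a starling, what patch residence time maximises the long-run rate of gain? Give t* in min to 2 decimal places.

By the marginal value theorem, leave when the instantaneous gain rate g'(t) equals the habitat-wide average g(t)/(T + t).
g'(t) = 105·3.6/(t + 3.6)². Setting 105·3.6/(t+3.6)² = 105t/[(t+3.6)(55+t)] gives 3.6(55+t) = t(t+3.6), so t² = 3.6×55 = 198.
t* = √198 = 14.07 min.

14.07 min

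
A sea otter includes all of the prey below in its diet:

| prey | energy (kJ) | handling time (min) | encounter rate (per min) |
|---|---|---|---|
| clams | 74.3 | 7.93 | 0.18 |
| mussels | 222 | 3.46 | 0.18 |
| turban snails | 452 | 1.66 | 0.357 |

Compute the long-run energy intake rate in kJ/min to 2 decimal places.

58.94 kJ/min

Energy encountered per unit search time: 0.18×74.3 + 0.18×222 + 0.357×452 = 214.7 kJ/min.
Handling time per unit search time: 0.18×7.93 + 0.18×3.46 + 0.357×1.66 = 2.643.
Rate = 214.7/(1 + 2.643) = 58.94 kJ/min.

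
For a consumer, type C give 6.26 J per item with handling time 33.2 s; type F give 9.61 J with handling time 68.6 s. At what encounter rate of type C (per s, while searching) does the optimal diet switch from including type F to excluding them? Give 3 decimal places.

0.087 per s

At the threshold, the rate on type C alone equals the profitability of type F: λ·6.26/(1 + λ·33.2) = 9.61/68.6 = 0.1401.
Rearranging, λ(6.26 − 0.1401×33.2) = 0.1401, so λ = 0.1401/1.609 = 0.08706 per s.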